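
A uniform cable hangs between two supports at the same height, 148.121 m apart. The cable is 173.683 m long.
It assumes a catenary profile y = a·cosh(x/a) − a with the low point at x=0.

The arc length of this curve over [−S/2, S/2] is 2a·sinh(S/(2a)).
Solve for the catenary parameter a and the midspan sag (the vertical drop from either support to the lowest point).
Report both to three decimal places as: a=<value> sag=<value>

a=74.595 sag=39.886

seed: a₀ = √(S³/(24(L−S))) = √(148.121³/(24·25.562)) = 72.781653
iter 1: u=1.017571  f(a)=+1.357e+00  f'(a)=-7.779e-01  a ← 72.781653 − (+1.357e+00/-7.779e-01) = 74.525453
iter 2: u=0.993761  f(a)=+5.028e-02  f'(a)=-7.212e-01  a ← 74.525453 − (+5.028e-02/-7.212e-01) = 74.595173
iter 3: u=0.992832  f(a)=+7.498e-05  f'(a)=-7.191e-01  a ← 74.595173 − (+7.498e-05/-7.191e-01) = 74.595278
iter 4: u=0.992831  f(a)=+1.672e-10  f'(a)=-7.190e-01  a ← 74.595278 − (+1.672e-10/-7.190e-01) = 74.595278
iter 5: u=0.992831  f(a)=+2.842e-14  f'(a)=-7.190e-01  a ← 74.595278 − (+2.842e-14/-7.190e-01) = 74.595278
converged: |Δa| < 1e-12 after 5 iterations
sag = a·(cosh(S/(2a)) − 1) = 74.595278·(cosh(0.992831) − 1) = 39.885732
T_max/T_min = cosh(S/(2a)) = 1.534695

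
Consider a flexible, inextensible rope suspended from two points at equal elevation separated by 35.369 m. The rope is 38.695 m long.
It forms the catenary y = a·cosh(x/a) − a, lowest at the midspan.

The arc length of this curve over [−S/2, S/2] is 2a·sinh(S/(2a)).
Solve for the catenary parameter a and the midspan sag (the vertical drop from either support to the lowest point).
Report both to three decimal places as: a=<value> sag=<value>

a=23.868 sag=6.857

seed: a₀ = √(S³/(24(L−S))) = √(35.369³/(24·3.326)) = 23.543305
iter 1: u=0.751148  f(a)=+9.510e-02  f'(a)=-2.988e-01  a ← 23.543305 − (+9.510e-02/-2.988e-01) = 23.861570
iter 2: u=0.741129  f(a)=+1.963e-03  f'(a)=-2.866e-01  a ← 23.861570 − (+1.963e-03/-2.866e-01) = 23.868419
iter 3: u=0.740916  f(a)=+8.752e-07  f'(a)=-2.863e-01  a ← 23.868419 − (+8.752e-07/-2.863e-01) = 23.868422
iter 4: u=0.740916  f(a)=+1.776e-13  f'(a)=-2.863e-01  a ← 23.868422 − (+1.776e-13/-2.863e-01) = 23.868422
converged: |Δa| < 1e-12 after 4 iterations
sag = a·(cosh(S/(2a)) − 1) = 23.868422·(cosh(0.740916) − 1) = 6.856606
T_max/T_min = cosh(S/(2a)) = 1.287267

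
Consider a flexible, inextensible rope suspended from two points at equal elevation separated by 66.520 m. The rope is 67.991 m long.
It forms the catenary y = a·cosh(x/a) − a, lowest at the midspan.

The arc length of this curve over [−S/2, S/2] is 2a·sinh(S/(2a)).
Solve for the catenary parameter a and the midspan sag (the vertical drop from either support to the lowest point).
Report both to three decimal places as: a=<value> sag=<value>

seed: a₀ = √(S³/(24(L−S))) = √(66.520³/(24·1.471)) = 91.309592
iter 1: u=0.364255  f(a)=+9.790e-03  f'(a)=-3.265e-02  a ← 91.309592 − (+9.790e-03/-3.265e-02) = 91.609432
iter 2: u=0.363063  f(a)=+4.843e-05  f'(a)=-3.233e-02  a ← 91.609432 − (+4.843e-05/-3.233e-02) = 91.610930
iter 3: u=0.363057  f(a)=+1.198e-09  f'(a)=-3.233e-02  a ← 91.610930 − (+1.198e-09/-3.233e-02) = 91.610930
iter 4: u=0.363057  f(a)=+0.000e+00  f'(a)=-3.233e-02  a ← 91.610930 − (+0.000e+00/-3.233e-02) = 91.610930
converged: |Δa| < 1e-12 after 4 iterations
sag = a·(cosh(S/(2a)) − 1) = 91.610930·(cosh(0.363057) − 1) = 6.104251
T_max/T_min = cosh(S/(2a)) = 1.066632

a=91.611 sag=6.104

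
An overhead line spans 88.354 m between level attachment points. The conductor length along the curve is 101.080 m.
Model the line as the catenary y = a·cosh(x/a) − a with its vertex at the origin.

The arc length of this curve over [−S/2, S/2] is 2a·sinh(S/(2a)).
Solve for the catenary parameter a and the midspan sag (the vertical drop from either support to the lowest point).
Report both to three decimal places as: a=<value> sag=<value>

seed: a₀ = √(S³/(24(L−S))) = √(88.354³/(24·12.726)) = 47.521238
iter 1: u=0.929626  f(a)=+5.613e-01  f'(a)=-5.833e-01  a ← 47.521238 − (+5.613e-01/-5.833e-01) = 48.483550
iter 2: u=0.911175  f(a)=+1.750e-02  f'(a)=-5.475e-01  a ← 48.483550 − (+1.750e-02/-5.475e-01) = 48.515524
iter 3: u=0.910575  f(a)=+1.823e-05  f'(a)=-5.463e-01  a ← 48.515524 − (+1.823e-05/-5.463e-01) = 48.515557
iter 4: u=0.910574  f(a)=+1.984e-11  f'(a)=-5.463e-01  a ← 48.515557 − (+1.984e-11/-5.463e-01) = 48.515557
converged: |Δa| < 1e-12 after 4 iterations
sag = a·(cosh(S/(2a)) − 1) = 48.515557·(cosh(0.910574) − 1) = 21.541926
T_max/T_min = cosh(S/(2a)) = 1.444021

a=48.516 sag=21.542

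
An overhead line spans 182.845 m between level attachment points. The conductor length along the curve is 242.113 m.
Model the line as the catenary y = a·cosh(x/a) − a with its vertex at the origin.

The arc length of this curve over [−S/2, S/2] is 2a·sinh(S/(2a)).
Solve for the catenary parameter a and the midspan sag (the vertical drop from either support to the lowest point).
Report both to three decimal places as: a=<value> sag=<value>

a=68.531 sag=70.577

seed: a₀ = √(S³/(24(L−S))) = √(182.845³/(24·59.268)) = 65.555461
iter 1: u=1.394583  f(a)=+6.038e+00  f'(a)=-2.185e+00  a ← 65.555461 − (+6.038e+00/-2.185e+00) = 68.318458
iter 2: u=1.338182  f(a)=+4.027e-01  f'(a)=-1.903e+00  a ← 68.318458 − (+4.027e-01/-1.903e+00) = 68.530116
iter 3: u=1.334049  f(a)=+2.074e-03  f'(a)=-1.883e+00  a ← 68.530116 − (+2.074e-03/-1.883e+00) = 68.531218
iter 4: u=1.334027  f(a)=+5.568e-08  f'(a)=-1.883e+00  a ← 68.531218 − (+5.568e-08/-1.883e+00) = 68.531218
iter 5: u=1.334027  f(a)=+2.842e-14  f'(a)=-1.883e+00  a ← 68.531218 − (+2.842e-14/-1.883e+00) = 68.531218
converged: |Δa| < 1e-12 after 5 iterations
sag = a·(cosh(S/(2a)) − 1) = 68.531218·(cosh(1.334027) − 1) = 70.577387
T_max/T_min = cosh(S/(2a)) = 2.029857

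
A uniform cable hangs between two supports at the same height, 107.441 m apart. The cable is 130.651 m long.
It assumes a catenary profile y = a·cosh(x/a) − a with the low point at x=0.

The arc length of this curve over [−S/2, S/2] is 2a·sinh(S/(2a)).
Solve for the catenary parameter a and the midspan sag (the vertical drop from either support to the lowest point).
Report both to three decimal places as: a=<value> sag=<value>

seed: a₀ = √(S³/(24(L−S))) = √(107.441³/(24·23.210)) = 47.185860
iter 1: u=1.138487  f(a)=+1.551e+00  f'(a)=-1.117e+00  a ← 47.185860 − (+1.551e+00/-1.117e+00) = 48.574398
iter 2: u=1.105943  f(a)=+7.112e-02  f'(a)=-1.017e+00  a ← 48.574398 − (+7.112e-02/-1.017e+00) = 48.644325
iter 3: u=1.104353  f(a)=+1.653e-04  f'(a)=-1.012e+00  a ← 48.644325 − (+1.653e-04/-1.012e+00) = 48.644488
iter 4: u=1.104349  f(a)=+8.980e-10  f'(a)=-1.012e+00  a ← 48.644488 − (+8.980e-10/-1.012e+00) = 48.644488
iter 5: u=1.104349  f(a)=+2.842e-14  f'(a)=-1.012e+00  a ← 48.644488 − (+2.842e-14/-1.012e+00) = 48.644488
converged: |Δa| < 1e-12 after 5 iterations
sag = a·(cosh(S/(2a)) − 1) = 48.644488·(cosh(1.104349) − 1) = 32.803085
T_max/T_min = cosh(S/(2a)) = 1.674343

a=48.644 sag=32.803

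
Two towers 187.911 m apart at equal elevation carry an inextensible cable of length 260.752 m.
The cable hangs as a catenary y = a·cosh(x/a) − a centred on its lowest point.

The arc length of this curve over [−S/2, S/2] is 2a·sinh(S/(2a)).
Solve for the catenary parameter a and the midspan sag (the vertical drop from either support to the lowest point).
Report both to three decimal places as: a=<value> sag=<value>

a=64.912 sag=80.730

seed: a₀ = √(S³/(24(L−S))) = √(187.911³/(24·72.841)) = 61.607663
iter 1: u=1.525062  f(a)=+8.955e+00  f'(a)=-2.962e+00  a ← 61.607663 − (+8.955e+00/-2.962e+00) = 64.630691
iter 2: u=1.453729  f(a)=+7.013e-01  f'(a)=-2.515e+00  a ← 64.630691 − (+7.013e-01/-2.515e+00) = 64.909560
iter 3: u=1.447483  f(a)=+5.109e-03  f'(a)=-2.478e+00  a ← 64.909560 − (+5.109e-03/-2.478e+00) = 64.911622
iter 4: u=1.447437  f(a)=+2.755e-07  f'(a)=-2.478e+00  a ← 64.911622 − (+2.755e-07/-2.478e+00) = 64.911622
iter 5: u=1.447437  f(a)=+0.000e+00  f'(a)=-2.478e+00  a ← 64.911622 − (+0.000e+00/-2.478e+00) = 64.911622
converged: |Δa| < 1e-12 after 5 iterations
sag = a·(cosh(S/(2a)) − 1) = 64.911622·(cosh(1.447437) − 1) = 80.729787
T_max/T_min = cosh(S/(2a)) = 2.243688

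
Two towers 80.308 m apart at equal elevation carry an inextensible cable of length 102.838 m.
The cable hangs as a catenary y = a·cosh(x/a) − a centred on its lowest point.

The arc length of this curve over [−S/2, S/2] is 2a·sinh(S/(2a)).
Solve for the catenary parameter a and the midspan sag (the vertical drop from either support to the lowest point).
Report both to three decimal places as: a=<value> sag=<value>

seed: a₀ = √(S³/(24(L−S))) = √(80.308³/(24·22.530)) = 30.949383
iter 1: u=1.297409  f(a)=+1.974e+00  f'(a)=-1.716e+00  a ← 30.949383 − (+1.974e+00/-1.716e+00) = 32.099602
iter 2: u=1.250919  f(a)=+1.154e-01  f'(a)=-1.521e+00  a ← 32.099602 − (+1.154e-01/-1.521e+00) = 32.175465
iter 3: u=1.247970  f(a)=+4.483e-04  f'(a)=-1.509e+00  a ← 32.175465 − (+4.483e-04/-1.509e+00) = 32.175762
iter 4: u=1.247958  f(a)=+6.827e-09  f'(a)=-1.509e+00  a ← 32.175762 − (+6.827e-09/-1.509e+00) = 32.175762
iter 5: u=1.247958  f(a)=+1.421e-14  f'(a)=-1.509e+00  a ← 32.175762 − (+1.421e-14/-1.509e+00) = 32.175762
converged: |Δa| < 1e-12 after 5 iterations
sag = a·(cosh(S/(2a)) − 1) = 32.175762·(cosh(1.247958) − 1) = 28.480591
T_max/T_min = cosh(S/(2a)) = 1.885157

a=32.176 sag=28.481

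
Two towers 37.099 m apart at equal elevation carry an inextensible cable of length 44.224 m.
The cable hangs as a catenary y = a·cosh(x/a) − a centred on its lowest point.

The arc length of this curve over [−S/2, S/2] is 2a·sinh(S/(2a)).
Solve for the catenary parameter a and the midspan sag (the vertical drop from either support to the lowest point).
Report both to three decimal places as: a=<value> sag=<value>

seed: a₀ = √(S³/(24(L−S))) = √(37.099³/(24·7.125)) = 17.280060
iter 1: u=1.073463  f(a)=+4.220e-01  f'(a)=-9.237e-01  a ← 17.280060 − (+4.220e-01/-9.237e-01) = 17.736889
iter 2: u=1.045815  f(a)=+1.731e-02  f'(a)=-8.493e-01  a ← 17.736889 − (+1.731e-02/-8.493e-01) = 17.757273
iter 3: u=1.044614  f(a)=+3.190e-05  f'(a)=-8.462e-01  a ← 17.757273 − (+3.190e-05/-8.462e-01) = 17.757311
iter 4: u=1.044612  f(a)=+1.088e-10  f'(a)=-8.462e-01  a ← 17.757311 − (+1.088e-10/-8.462e-01) = 17.757311
iter 5: u=1.044612  f(a)=+0.000e+00  f'(a)=-8.462e-01  a ← 17.757311 − (+0.000e+00/-8.462e-01) = 17.757311
converged: |Δa| < 1e-12 after 5 iterations
sag = a·(cosh(S/(2a)) − 1) = 17.757311·(cosh(1.044612) − 1) = 10.602214
T_max/T_min = cosh(S/(2a)) = 1.597062

a=17.757 sag=10.602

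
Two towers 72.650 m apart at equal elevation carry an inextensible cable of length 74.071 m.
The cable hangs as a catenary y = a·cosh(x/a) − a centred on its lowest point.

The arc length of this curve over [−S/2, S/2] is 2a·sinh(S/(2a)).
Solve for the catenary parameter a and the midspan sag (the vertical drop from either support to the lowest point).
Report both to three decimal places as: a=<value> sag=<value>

seed: a₀ = √(S³/(24(L−S))) = √(72.650³/(24·1.421)) = 106.035373
iter 1: u=0.342574  f(a)=+8.362e-03  f'(a)=-2.712e-02  a ← 106.035373 − (+8.362e-03/-2.712e-02) = 106.343710
iter 2: u=0.341581  f(a)=+3.661e-05  f'(a)=-2.688e-02  a ← 106.343710 − (+3.661e-05/-2.688e-02) = 106.345072
iter 3: u=0.341577  f(a)=+7.088e-10  f'(a)=-2.688e-02  a ← 106.345072 − (+7.088e-10/-2.688e-02) = 106.345072
iter 4: u=0.341577  f(a)=+2.842e-14  f'(a)=-2.688e-02  a ← 106.345072 − (+2.842e-14/-2.688e-02) = 106.345072
converged: |Δa| < 1e-12 after 4 iterations
sag = a·(cosh(S/(2a)) − 1) = 106.345072·(cosh(0.341577) − 1) = 6.264442
T_max/T_min = cosh(S/(2a)) = 1.058907

a=106.345 sag=6.264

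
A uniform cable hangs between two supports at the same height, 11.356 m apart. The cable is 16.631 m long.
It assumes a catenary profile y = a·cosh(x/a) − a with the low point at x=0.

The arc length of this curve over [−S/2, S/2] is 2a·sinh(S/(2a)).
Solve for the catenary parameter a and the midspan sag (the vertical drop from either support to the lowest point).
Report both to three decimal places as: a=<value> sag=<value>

a=3.617 sag=5.451

seed: a₀ = √(S³/(24(L−S))) = √(11.356³/(24·5.275)) = 3.401114
iter 1: u=1.669453  f(a)=+7.858e-01  f'(a)=-4.057e+00  a ← 3.401114 − (+7.858e-01/-4.057e+00) = 3.594802
iter 2: u=1.579503  f(a)=+7.212e-02  f'(a)=-3.344e+00  a ← 3.594802 − (+7.212e-02/-3.344e+00) = 3.616372
iter 3: u=1.570082  f(a)=+7.432e-04  f'(a)=-3.275e+00  a ← 3.616372 − (+7.432e-04/-3.275e+00) = 3.616599
iter 4: u=1.569983  f(a)=+8.071e-08  f'(a)=-3.274e+00  a ← 3.616599 − (+8.071e-08/-3.274e+00) = 3.616599
iter 5: u=1.569983  f(a)=+0.000e+00  f'(a)=-3.274e+00  a ← 3.616599 − (+0.000e+00/-3.274e+00) = 3.616599
converged: |Δa| < 1e-12 after 5 iterations
sag = a·(cosh(S/(2a)) − 1) = 3.616599·(cosh(1.569983) − 1) = 5.451330
T_max/T_min = cosh(S/(2a)) = 2.507308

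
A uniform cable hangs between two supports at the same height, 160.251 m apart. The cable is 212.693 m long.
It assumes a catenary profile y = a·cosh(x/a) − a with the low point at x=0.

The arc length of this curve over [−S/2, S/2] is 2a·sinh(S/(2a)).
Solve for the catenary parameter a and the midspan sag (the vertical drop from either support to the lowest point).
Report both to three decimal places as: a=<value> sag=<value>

seed: a₀ = √(S³/(24(L−S))) = √(160.251³/(24·52.442)) = 57.181544
iter 1: u=1.401248  f(a)=+5.396e+00  f'(a)=-2.221e+00  a ← 57.181544 − (+5.396e+00/-2.221e+00) = 59.611482
iter 2: u=1.344129  f(a)=+3.630e-01  f'(a)=-1.931e+00  a ← 59.611482 − (+3.630e-01/-1.931e+00) = 59.799477
iter 3: u=1.339903  f(a)=+1.905e-03  f'(a)=-1.911e+00  a ← 59.799477 − (+1.905e-03/-1.911e+00) = 59.800474
iter 4: u=1.339881  f(a)=+5.308e-08  f'(a)=-1.911e+00  a ← 59.800474 − (+5.308e-08/-1.911e+00) = 59.800474
iter 5: u=1.339881  f(a)=+2.842e-14  f'(a)=-1.911e+00  a ← 59.800474 − (+2.842e-14/-1.911e+00) = 59.800474
converged: |Δa| < 1e-12 after 5 iterations
sag = a·(cosh(S/(2a)) − 1) = 59.800474·(cosh(1.339881) − 1) = 62.206389
T_max/T_min = cosh(S/(2a)) = 2.040232

a=59.800 sag=62.206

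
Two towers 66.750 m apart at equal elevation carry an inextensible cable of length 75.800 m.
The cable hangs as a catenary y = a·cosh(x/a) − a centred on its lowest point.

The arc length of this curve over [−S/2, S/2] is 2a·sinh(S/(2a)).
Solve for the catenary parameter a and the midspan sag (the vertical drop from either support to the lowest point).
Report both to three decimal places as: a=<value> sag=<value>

seed: a₀ = √(S³/(24(L−S))) = √(66.750³/(24·9.050)) = 37.003857
iter 1: u=0.901933  f(a)=+3.753e-01  f'(a)=-5.301e-01  a ← 37.003857 − (+3.753e-01/-5.301e-01) = 37.711856
iter 2: u=0.885000  f(a)=+1.104e-02  f'(a)=-4.993e-01  a ← 37.711856 − (+1.104e-02/-4.993e-01) = 37.733970
iter 3: u=0.884482  f(a)=+1.020e-05  f'(a)=-4.984e-01  a ← 37.733970 − (+1.020e-05/-4.984e-01) = 37.733991
iter 4: u=0.884481  f(a)=+8.725e-12  f'(a)=-4.984e-01  a ← 37.733991 − (+8.725e-12/-4.984e-01) = 37.733991
converged: |Δa| < 1e-12 after 4 iterations
sag = a·(cosh(S/(2a)) − 1) = 37.733991·(cosh(0.884481) − 1) = 15.747446
T_max/T_min = cosh(S/(2a)) = 1.417328

a=37.734 sag=15.747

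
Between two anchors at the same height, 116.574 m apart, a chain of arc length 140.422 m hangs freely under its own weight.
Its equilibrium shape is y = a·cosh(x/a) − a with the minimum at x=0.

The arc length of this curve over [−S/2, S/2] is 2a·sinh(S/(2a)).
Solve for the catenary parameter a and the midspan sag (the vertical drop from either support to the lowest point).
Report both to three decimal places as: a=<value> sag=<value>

a=54.154 sag=34.515

seed: a₀ = √(S³/(24(L−S))) = √(116.574³/(24·23.848)) = 52.610320
iter 1: u=1.107900  f(a)=+1.507e+00  f'(a)=-1.023e+00  a ← 52.610320 − (+1.507e+00/-1.023e+00) = 54.083753
iter 2: u=1.077717  f(a)=+6.563e-02  f'(a)=-9.355e-01  a ← 54.083753 − (+6.563e-02/-9.355e-01) = 54.153909
iter 3: u=1.076321  f(a)=+1.370e-04  f'(a)=-9.316e-01  a ← 54.153909 − (+1.370e-04/-9.316e-01) = 54.154057
iter 4: u=1.076318  f(a)=+6.000e-10  f'(a)=-9.316e-01  a ← 54.154057 − (+6.000e-10/-9.316e-01) = 54.154057
iter 5: u=1.076318  f(a)=+0.000e+00  f'(a)=-9.316e-01  a ← 54.154057 − (+0.000e+00/-9.316e-01) = 54.154057
converged: |Δa| < 1e-12 after 5 iterations
sag = a·(cosh(S/(2a)) − 1) = 54.154057·(cosh(1.076318) − 1) = 34.515252
T_max/T_min = cosh(S/(2a)) = 1.637353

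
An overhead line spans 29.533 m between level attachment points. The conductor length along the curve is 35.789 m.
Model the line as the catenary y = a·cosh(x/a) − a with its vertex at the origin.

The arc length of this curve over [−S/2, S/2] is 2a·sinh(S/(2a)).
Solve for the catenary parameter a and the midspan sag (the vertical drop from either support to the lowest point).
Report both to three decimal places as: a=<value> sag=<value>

a=13.495 sag=8.918

seed: a₀ = √(S³/(24(L−S))) = √(29.533³/(24·6.256)) = 13.098072
iter 1: u=1.127380  f(a)=+4.098e-01  f'(a)=-1.082e+00  a ← 13.098072 − (+4.098e-01/-1.082e+00) = 13.476715
iter 2: u=1.095705  f(a)=+1.844e-02  f'(a)=-9.869e-01  a ← 13.476715 − (+1.844e-02/-9.869e-01) = 13.495403
iter 3: u=1.094187  f(a)=+4.125e-05  f'(a)=-9.825e-01  a ← 13.495403 − (+4.125e-05/-9.825e-01) = 13.495445
iter 4: u=1.094184  f(a)=+2.073e-10  f'(a)=-9.825e-01  a ← 13.495445 − (+2.073e-10/-9.825e-01) = 13.495445
iter 5: u=1.094184  f(a)=+0.000e+00  f'(a)=-9.825e-01  a ← 13.495445 − (+0.000e+00/-9.825e-01) = 13.495445
converged: |Δa| < 1e-12 after 5 iterations
sag = a·(cosh(S/(2a)) − 1) = 13.495445·(cosh(1.094184) − 1) = 8.917501
T_max/T_min = cosh(S/(2a)) = 1.660779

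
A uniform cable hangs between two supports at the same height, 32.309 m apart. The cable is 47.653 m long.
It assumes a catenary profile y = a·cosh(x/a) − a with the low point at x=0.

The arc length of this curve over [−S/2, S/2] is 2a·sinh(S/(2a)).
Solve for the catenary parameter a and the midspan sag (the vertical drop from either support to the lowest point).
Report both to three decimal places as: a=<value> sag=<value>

seed: a₀ = √(S³/(24(L−S))) = √(32.309³/(24·15.344)) = 9.569965
iter 1: u=1.688042  f(a)=+2.340e+00  f'(a)=-4.219e+00  a ← 9.569965 − (+2.340e+00/-4.219e+00) = 10.124775
iter 2: u=1.595542  f(a)=+2.190e-01  f'(a)=-3.463e+00  a ← 10.124775 − (+2.190e-01/-3.463e+00) = 10.188005
iter 3: u=1.585639  f(a)=+2.353e-03  f'(a)=-3.389e+00  a ← 10.188005 − (+2.353e-03/-3.389e+00) = 10.188700
iter 4: u=1.585531  f(a)=+2.783e-07  f'(a)=-3.388e+00  a ← 10.188700 − (+2.783e-07/-3.388e+00) = 10.188700
iter 5: u=1.585531  f(a)=+7.105e-15  f'(a)=-3.388e+00  a ← 10.188700 − (+7.105e-15/-3.388e+00) = 10.188700
converged: |Δa| < 1e-12 after 5 iterations
sag = a·(cosh(S/(2a)) − 1) = 10.188700·(cosh(1.585531) − 1) = 15.724843
T_max/T_min = cosh(S/(2a)) = 2.543361

a=10.189 sag=15.725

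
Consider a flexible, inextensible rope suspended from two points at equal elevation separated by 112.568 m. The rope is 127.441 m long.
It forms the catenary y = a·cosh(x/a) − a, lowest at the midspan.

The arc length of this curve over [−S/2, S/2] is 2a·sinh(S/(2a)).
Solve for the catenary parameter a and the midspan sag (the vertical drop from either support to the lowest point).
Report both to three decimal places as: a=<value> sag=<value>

seed: a₀ = √(S³/(24(L−S))) = √(112.568³/(24·14.873)) = 63.214618
iter 1: u=0.890364  f(a)=+6.008e-01  f'(a)=-5.089e-01  a ← 63.214618 − (+6.008e-01/-5.089e-01) = 64.395087
iter 2: u=0.874042  f(a)=+1.724e-02  f'(a)=-4.801e-01  a ← 64.395087 − (+1.724e-02/-4.801e-01) = 64.431000
iter 3: u=0.873555  f(a)=+1.513e-05  f'(a)=-4.793e-01  a ← 64.431000 − (+1.513e-05/-4.793e-01) = 64.431031
iter 4: u=0.873554  f(a)=+1.165e-11  f'(a)=-4.793e-01  a ← 64.431031 − (+1.165e-11/-4.793e-01) = 64.431031
converged: |Δa| < 1e-12 after 4 iterations
sag = a·(cosh(S/(2a)) − 1) = 64.431031·(cosh(0.873554) − 1) = 26.187178
T_max/T_min = cosh(S/(2a)) = 1.406437

a=64.431 sag=26.187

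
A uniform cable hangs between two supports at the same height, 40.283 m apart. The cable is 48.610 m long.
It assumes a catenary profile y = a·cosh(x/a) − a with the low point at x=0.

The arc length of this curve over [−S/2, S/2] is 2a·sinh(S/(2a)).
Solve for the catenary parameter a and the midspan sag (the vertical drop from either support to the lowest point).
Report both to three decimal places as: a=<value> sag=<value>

seed: a₀ = √(S³/(24(L−S))) = √(40.283³/(24·8.327)) = 18.085595
iter 1: u=1.113676  f(a)=+5.319e-01  f'(a)=-1.040e+00  a ← 18.085595 − (+5.319e-01/-1.040e+00) = 18.596928
iter 2: u=1.083055  f(a)=+2.339e-02  f'(a)=-9.506e-01  a ← 18.596928 − (+2.339e-02/-9.506e-01) = 18.621536
iter 3: u=1.081624  f(a)=+4.985e-05  f'(a)=-9.465e-01  a ← 18.621536 − (+4.985e-05/-9.465e-01) = 18.621589
iter 4: u=1.081621  f(a)=+2.275e-10  f'(a)=-9.465e-01  a ← 18.621589 − (+2.275e-10/-9.465e-01) = 18.621589
iter 5: u=1.081621  f(a)=+7.105e-15  f'(a)=-9.465e-01  a ← 18.621589 − (+7.105e-15/-9.465e-01) = 18.621589
converged: |Δa| < 1e-12 after 5 iterations
sag = a·(cosh(S/(2a)) − 1) = 18.621589·(cosh(1.081621) − 1) = 11.996977
T_max/T_min = cosh(S/(2a)) = 1.644251

a=18.622 sag=11.997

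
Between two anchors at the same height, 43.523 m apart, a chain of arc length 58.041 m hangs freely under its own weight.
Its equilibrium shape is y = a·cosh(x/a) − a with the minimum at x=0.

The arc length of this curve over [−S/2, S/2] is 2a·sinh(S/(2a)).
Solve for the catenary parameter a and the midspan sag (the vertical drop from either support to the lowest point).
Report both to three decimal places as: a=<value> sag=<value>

seed: a₀ = √(S³/(24(L−S))) = √(43.523³/(24·14.518)) = 15.382227
iter 1: u=1.414717  f(a)=+1.524e+00  f'(a)=-2.293e+00  a ← 15.382227 − (+1.524e+00/-2.293e+00) = 16.046737
iter 2: u=1.356132  f(a)=+1.043e-01  f'(a)=-1.989e+00  a ← 16.046737 − (+1.043e-01/-1.989e+00) = 16.099179
iter 3: u=1.351715  f(a)=+5.682e-04  f'(a)=-1.968e+00  a ← 16.099179 − (+5.682e-04/-1.968e+00) = 16.099468
iter 4: u=1.351691  f(a)=+1.706e-08  f'(a)=-1.968e+00  a ← 16.099468 − (+1.706e-08/-1.968e+00) = 16.099468
iter 5: u=1.351691  f(a)=+0.000e+00  f'(a)=-1.968e+00  a ← 16.099468 − (+0.000e+00/-1.968e+00) = 16.099468
converged: |Δa| < 1e-12 after 5 iterations
sag = a·(cosh(S/(2a)) − 1) = 16.099468·(cosh(1.351691) − 1) = 17.087612
T_max/T_min = cosh(S/(2a)) = 2.061377

a=16.099 sag=17.088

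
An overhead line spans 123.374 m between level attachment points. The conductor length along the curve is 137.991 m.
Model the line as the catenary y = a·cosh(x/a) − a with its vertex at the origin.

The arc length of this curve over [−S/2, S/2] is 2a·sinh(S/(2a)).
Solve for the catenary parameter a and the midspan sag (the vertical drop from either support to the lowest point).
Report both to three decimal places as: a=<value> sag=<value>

a=74.431 sag=27.060

seed: a₀ = √(S³/(24(L−S))) = √(123.374³/(24·14.617)) = 73.164553
iter 1: u=0.843127  f(a)=+5.284e-01  f'(a)=-4.287e-01  a ← 73.164553 − (+5.284e-01/-4.287e-01) = 74.397153
iter 2: u=0.829158  f(a)=+1.365e-02  f'(a)=-4.068e-01  a ← 74.397153 − (+1.365e-02/-4.068e-01) = 74.430705
iter 3: u=0.828784  f(a)=+9.642e-06  f'(a)=-4.062e-01  a ← 74.430705 − (+9.642e-06/-4.062e-01) = 74.430729
iter 4: u=0.828784  f(a)=+4.803e-12  f'(a)=-4.062e-01  a ← 74.430729 − (+4.803e-12/-4.062e-01) = 74.430729
converged: |Δa| < 1e-12 after 4 iterations
sag = a·(cosh(S/(2a)) − 1) = 74.430729·(cosh(0.828784) − 1) = 27.059726
T_max/T_min = cosh(S/(2a)) = 1.363556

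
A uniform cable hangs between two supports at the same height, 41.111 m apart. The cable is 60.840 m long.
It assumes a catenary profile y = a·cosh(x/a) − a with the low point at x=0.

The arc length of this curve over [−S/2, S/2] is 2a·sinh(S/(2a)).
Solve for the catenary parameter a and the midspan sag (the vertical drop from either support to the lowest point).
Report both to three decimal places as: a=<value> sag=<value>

a=12.904 sag=20.139

seed: a₀ = √(S³/(24(L−S))) = √(41.111³/(24·19.729)) = 12.113758
iter 1: u=1.696872  f(a)=+3.043e+00  f'(a)=-4.297e+00  a ← 12.113758 − (+3.043e+00/-4.297e+00) = 12.821954
iter 2: u=1.603149  f(a)=+2.873e-01  f'(a)=-3.521e+00  a ← 12.821954 − (+2.873e-01/-3.521e+00) = 12.903548
iter 3: u=1.593011  f(a)=+3.149e-03  f'(a)=-3.444e+00  a ← 12.903548 − (+3.149e-03/-3.444e+00) = 12.904462
iter 4: u=1.592899  f(a)=+3.877e-07  f'(a)=-3.443e+00  a ← 12.904462 − (+3.877e-07/-3.443e+00) = 12.904462
iter 5: u=1.592899  f(a)=+1.421e-14  f'(a)=-3.443e+00  a ← 12.904462 − (+1.421e-14/-3.443e+00) = 12.904462
converged: |Δa| < 1e-12 after 5 iterations
sag = a·(cosh(S/(2a)) − 1) = 12.904462·(cosh(1.592899) − 1) = 20.139471
T_max/T_min = cosh(S/(2a)) = 2.560659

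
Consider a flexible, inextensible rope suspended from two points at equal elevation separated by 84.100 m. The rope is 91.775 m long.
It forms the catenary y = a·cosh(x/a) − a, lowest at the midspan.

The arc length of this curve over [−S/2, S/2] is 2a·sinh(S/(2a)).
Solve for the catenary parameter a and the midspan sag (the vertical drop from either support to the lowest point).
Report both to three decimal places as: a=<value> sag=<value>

a=57.588 sag=16.046

seed: a₀ = √(S³/(24(L−S))) = √(84.100³/(24·7.675)) = 56.826274
iter 1: u=0.739975  f(a)=+2.129e-01  f'(a)=-2.852e-01  a ← 56.826274 − (+2.129e-01/-2.852e-01) = 57.572712
iter 2: u=0.730381  f(a)=+4.267e-03  f'(a)=-2.739e-01  a ← 57.572712 − (+4.267e-03/-2.739e-01) = 57.588293
iter 3: u=0.730183  f(a)=+1.792e-06  f'(a)=-2.736e-01  a ← 57.588293 − (+1.792e-06/-2.736e-01) = 57.588299
iter 4: u=0.730183  f(a)=+3.411e-13  f'(a)=-2.736e-01  a ← 57.588299 − (+3.411e-13/-2.736e-01) = 57.588299
converged: |Δa| < 1e-12 after 4 iterations
sag = a·(cosh(S/(2a)) − 1) = 57.588299·(cosh(0.730183) − 1) = 16.046440
T_max/T_min = cosh(S/(2a)) = 1.278641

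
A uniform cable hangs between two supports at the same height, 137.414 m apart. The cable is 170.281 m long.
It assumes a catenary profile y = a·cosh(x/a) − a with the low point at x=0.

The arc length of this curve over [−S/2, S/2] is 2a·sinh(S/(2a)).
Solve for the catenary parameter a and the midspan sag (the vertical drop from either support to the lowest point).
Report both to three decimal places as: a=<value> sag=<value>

seed: a₀ = √(S³/(24(L−S))) = √(137.414³/(24·32.867)) = 57.353618
iter 1: u=1.197954  f(a)=+2.441e+00  f'(a)=-1.319e+00  a ← 57.353618 − (+2.441e+00/-1.319e+00) = 59.203581
iter 2: u=1.160521  f(a)=+1.231e-01  f'(a)=-1.189e+00  a ← 59.203581 − (+1.231e-01/-1.189e+00) = 59.307056
iter 3: u=1.158496  f(a)=+3.496e-04  f'(a)=-1.183e+00  a ← 59.307056 − (+3.496e-04/-1.183e+00) = 59.307351
iter 4: u=1.158490  f(a)=+2.840e-09  f'(a)=-1.182e+00  a ← 59.307351 − (+2.840e-09/-1.182e+00) = 59.307351
iter 5: u=1.158490  f(a)=+0.000e+00  f'(a)=-1.182e+00  a ← 59.307351 − (+0.000e+00/-1.182e+00) = 59.307351
converged: |Δa| < 1e-12 after 5 iterations
sag = a·(cosh(S/(2a)) − 1) = 59.307351·(cosh(1.158490) − 1) = 44.453271
T_max/T_min = cosh(S/(2a)) = 1.749541

a=59.307 sag=44.453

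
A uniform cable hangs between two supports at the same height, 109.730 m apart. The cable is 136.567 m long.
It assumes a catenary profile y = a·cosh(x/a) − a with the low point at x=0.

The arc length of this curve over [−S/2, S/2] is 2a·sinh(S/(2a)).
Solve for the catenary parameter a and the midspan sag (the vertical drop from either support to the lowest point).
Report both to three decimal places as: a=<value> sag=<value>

seed: a₀ = √(S³/(24(L−S))) = √(109.730³/(24·26.837)) = 45.291371
iter 1: u=1.211379  f(a)=+2.039e+00  f'(a)=-1.368e+00  a ← 45.291371 − (+2.039e+00/-1.368e+00) = 46.781705
iter 2: u=1.172788  f(a)=+1.050e-01  f'(a)=-1.231e+00  a ← 46.781705 − (+1.050e-01/-1.231e+00) = 46.867004
iter 3: u=1.170653  f(a)=+3.116e-04  f'(a)=-1.223e+00  a ← 46.867004 − (+3.116e-04/-1.223e+00) = 46.867258
iter 4: u=1.170647  f(a)=+2.764e-09  f'(a)=-1.223e+00  a ← 46.867258 − (+2.764e-09/-1.223e+00) = 46.867258
iter 5: u=1.170647  f(a)=+2.842e-14  f'(a)=-1.223e+00  a ← 46.867258 − (+2.842e-14/-1.223e+00) = 46.867258
converged: |Δa| < 1e-12 after 5 iterations
sag = a·(cosh(S/(2a)) − 1) = 46.867258·(cosh(1.170647) − 1) = 35.952886
T_max/T_min = cosh(S/(2a)) = 1.767122

a=46.867 sag=35.953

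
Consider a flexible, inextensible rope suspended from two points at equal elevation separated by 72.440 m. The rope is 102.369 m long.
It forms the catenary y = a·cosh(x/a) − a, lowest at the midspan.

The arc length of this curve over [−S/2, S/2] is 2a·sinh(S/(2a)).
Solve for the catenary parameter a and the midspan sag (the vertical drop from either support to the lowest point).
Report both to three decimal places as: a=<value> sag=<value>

seed: a₀ = √(S³/(24(L−S))) = √(72.440³/(24·29.929)) = 23.004666
iter 1: u=1.574463  f(a)=+3.936e+00  f'(a)=-3.307e+00  a ← 23.004666 − (+3.936e+00/-3.307e+00) = 24.195015
iter 2: u=1.497003  f(a)=+3.262e-01  f'(a)=-2.780e+00  a ← 24.195015 − (+3.262e-01/-2.780e+00) = 24.312355
iter 3: u=1.489778  f(a)=+2.686e-03  f'(a)=-2.734e+00  a ← 24.312355 − (+2.686e-03/-2.734e+00) = 24.313337
iter 4: u=1.489717  f(a)=+1.855e-07  f'(a)=-2.734e+00  a ← 24.313337 − (+1.855e-07/-2.734e+00) = 24.313337
iter 5: u=1.489717  f(a)=+0.000e+00  f'(a)=-2.734e+00  a ← 24.313337 − (+0.000e+00/-2.734e+00) = 24.313337
converged: |Δa| < 1e-12 after 5 iterations
sag = a·(cosh(S/(2a)) − 1) = 24.313337·(cosh(1.489717) − 1) = 32.352273
T_max/T_min = cosh(S/(2a)) = 2.330639

a=24.313 sag=32.352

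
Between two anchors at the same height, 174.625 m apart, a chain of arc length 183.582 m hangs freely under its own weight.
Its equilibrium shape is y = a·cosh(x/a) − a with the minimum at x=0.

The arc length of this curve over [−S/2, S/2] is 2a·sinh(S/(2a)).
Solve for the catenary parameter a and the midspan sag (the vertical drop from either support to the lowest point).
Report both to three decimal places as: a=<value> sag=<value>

seed: a₀ = √(S³/(24(L−S))) = √(174.625³/(24·8.957)) = 157.388400
iter 1: u=0.554758  f(a)=+1.388e-01  f'(a)=-1.174e-01  a ← 157.388400 − (+1.388e-01/-1.174e-01) = 158.571433
iter 2: u=0.550619  f(a)=+1.581e-03  f'(a)=-1.147e-01  a ← 158.571433 − (+1.581e-03/-1.147e-01) = 158.585217
iter 3: u=0.550571  f(a)=+2.103e-07  f'(a)=-1.147e-01  a ← 158.585217 − (+2.103e-07/-1.147e-01) = 158.585219
iter 4: u=0.550571  f(a)=+2.842e-14  f'(a)=-1.147e-01  a ← 158.585219 − (+2.842e-14/-1.147e-01) = 158.585219
converged: |Δa| < 1e-12 after 4 iterations
sag = a·(cosh(S/(2a)) − 1) = 158.585219·(cosh(0.550571) − 1) = 24.649219
T_max/T_min = cosh(S/(2a)) = 1.155432

a=158.585 sag=24.649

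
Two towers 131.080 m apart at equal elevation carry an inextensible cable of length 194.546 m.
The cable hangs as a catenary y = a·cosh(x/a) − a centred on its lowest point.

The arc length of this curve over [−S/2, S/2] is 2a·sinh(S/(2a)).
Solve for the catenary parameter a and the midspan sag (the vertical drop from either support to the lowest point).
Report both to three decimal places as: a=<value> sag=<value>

seed: a₀ = √(S³/(24(L−S))) = √(131.080³/(24·63.466)) = 38.452844
iter 1: u=1.704425  f(a)=+9.883e+00  f'(a)=-4.365e+00  a ← 38.452844 − (+9.883e+00/-4.365e+00) = 40.716942
iter 2: u=1.609649  f(a)=+9.401e-01  f'(a)=-3.571e+00  a ← 40.716942 − (+9.401e-01/-3.571e+00) = 40.980222
iter 3: u=1.599308  f(a)=+1.048e-02  f'(a)=-3.491e+00  a ← 40.980222 − (+1.048e-02/-3.491e+00) = 40.983224
iter 4: u=1.599191  f(a)=+1.335e-06  f'(a)=-3.491e+00  a ← 40.983224 − (+1.335e-06/-3.491e+00) = 40.983224
iter 5: u=1.599191  f(a)=+5.684e-14  f'(a)=-3.491e+00  a ← 40.983224 − (+5.684e-14/-3.491e+00) = 40.983224
converged: |Δa| < 1e-12 after 5 iterations
sag = a·(cosh(S/(2a)) − 1) = 40.983224·(cosh(1.599191) − 1) = 64.570843
T_max/T_min = cosh(S/(2a)) = 2.575543

a=40.983 sag=64.571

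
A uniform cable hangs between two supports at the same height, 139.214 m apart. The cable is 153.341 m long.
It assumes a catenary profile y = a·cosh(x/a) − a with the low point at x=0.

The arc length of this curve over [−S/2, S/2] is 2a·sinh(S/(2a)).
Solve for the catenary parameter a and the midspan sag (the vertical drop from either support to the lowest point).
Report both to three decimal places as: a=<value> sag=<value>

a=90.533 sag=28.103

seed: a₀ = √(S³/(24(L−S))) = √(139.214³/(24·14.127)) = 89.205940
iter 1: u=0.780296  f(a)=+4.364e-01  f'(a)=-3.364e-01  a ← 89.205940 − (+4.364e-01/-3.364e-01) = 90.502937
iter 2: u=0.769113  f(a)=+9.699e-03  f'(a)=-3.216e-01  a ← 90.502937 − (+9.699e-03/-3.216e-01) = 90.533092
iter 3: u=0.768857  f(a)=+5.033e-06  f'(a)=-3.213e-01  a ← 90.533092 − (+5.033e-06/-3.213e-01) = 90.533108
iter 4: u=0.768857  f(a)=+1.364e-12  f'(a)=-3.213e-01  a ← 90.533108 − (+1.364e-12/-3.213e-01) = 90.533108
converged: |Δa| < 1e-12 after 4 iterations
sag = a·(cosh(S/(2a)) − 1) = 90.533108·(cosh(0.768857) − 1) = 28.103350
T_max/T_min = cosh(S/(2a)) = 1.310421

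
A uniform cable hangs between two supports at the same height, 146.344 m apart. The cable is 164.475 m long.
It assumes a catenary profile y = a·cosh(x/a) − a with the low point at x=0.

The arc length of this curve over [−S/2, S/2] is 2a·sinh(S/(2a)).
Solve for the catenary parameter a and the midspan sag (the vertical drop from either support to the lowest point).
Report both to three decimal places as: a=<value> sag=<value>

seed: a₀ = √(S³/(24(L−S))) = √(146.344³/(24·18.131)) = 84.868374
iter 1: u=0.862182  f(a)=+6.859e-01  f'(a)=-4.599e-01  a ← 84.868374 − (+6.859e-01/-4.599e-01) = 86.359910
iter 2: u=0.847291  f(a)=+1.850e-02  f'(a)=-4.354e-01  a ← 86.359910 − (+1.850e-02/-4.354e-01) = 86.402403
iter 3: u=0.846875  f(a)=+1.429e-05  f'(a)=-4.347e-01  a ← 86.402403 − (+1.429e-05/-4.347e-01) = 86.402436
iter 4: u=0.846874  f(a)=+8.527e-12  f'(a)=-4.347e-01  a ← 86.402436 − (+8.527e-12/-4.347e-01) = 86.402436
converged: |Δa| < 1e-12 after 4 iterations
sag = a·(cosh(S/(2a)) − 1) = 86.402436·(cosh(0.846874) − 1) = 32.880368
T_max/T_min = cosh(S/(2a)) = 1.380549

a=86.402 sag=32.880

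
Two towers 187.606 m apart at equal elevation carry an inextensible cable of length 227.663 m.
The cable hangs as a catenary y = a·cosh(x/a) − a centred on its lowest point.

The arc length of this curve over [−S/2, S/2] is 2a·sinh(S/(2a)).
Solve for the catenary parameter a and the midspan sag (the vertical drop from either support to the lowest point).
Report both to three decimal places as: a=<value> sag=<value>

a=85.409 sag=56.902

seed: a₀ = √(S³/(24(L−S))) = √(187.606³/(24·40.057)) = 82.875327
iter 1: u=1.131857  f(a)=+2.646e+00  f'(a)=-1.096e+00  a ← 82.875327 − (+2.646e+00/-1.096e+00) = 85.288411
iter 2: u=1.099833  f(a)=+1.199e-01  f'(a)=-9.990e-01  a ← 85.288411 − (+1.199e-01/-9.990e-01) = 85.408481
iter 3: u=1.098287  f(a)=+2.725e-04  f'(a)=-9.944e-01  a ← 85.408481 − (+2.725e-04/-9.944e-01) = 85.408755
iter 4: u=1.098283  f(a)=+1.413e-09  f'(a)=-9.944e-01  a ← 85.408755 − (+1.413e-09/-9.944e-01) = 85.408755
iter 5: u=1.098283  f(a)=-2.842e-14  f'(a)=-9.944e-01  a ← 85.408755 − (-2.842e-14/-9.944e-01) = 85.408755
converged: |Δa| < 1e-12 after 5 iterations
sag = a·(cosh(S/(2a)) − 1) = 85.408755·(cosh(1.098283) − 1) = 56.901701
T_max/T_min = cosh(S/(2a)) = 1.666228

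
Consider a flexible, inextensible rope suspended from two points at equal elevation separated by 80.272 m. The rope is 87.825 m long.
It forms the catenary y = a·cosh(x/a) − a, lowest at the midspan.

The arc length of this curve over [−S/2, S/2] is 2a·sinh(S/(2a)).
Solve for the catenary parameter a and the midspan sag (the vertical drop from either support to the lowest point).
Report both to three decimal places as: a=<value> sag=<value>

seed: a₀ = √(S³/(24(L−S))) = √(80.272³/(24·7.553)) = 53.417156
iter 1: u=0.751369  f(a)=+2.161e-01  f'(a)=-2.991e-01  a ← 53.417156 − (+2.161e-01/-2.991e-01) = 54.139673
iter 2: u=0.741342  f(a)=+4.462e-03  f'(a)=-2.868e-01  a ← 54.139673 − (+4.462e-03/-2.868e-01) = 54.155230
iter 3: u=0.741129  f(a)=+1.992e-06  f'(a)=-2.866e-01  a ← 54.155230 − (+1.992e-06/-2.866e-01) = 54.155237
iter 4: u=0.741129  f(a)=+3.837e-13  f'(a)=-2.866e-01  a ← 54.155237 − (+3.837e-13/-2.866e-01) = 54.155237
converged: |Δa| < 1e-12 after 4 iterations
sag = a·(cosh(S/(2a)) − 1) = 54.155237·(cosh(0.741129) − 1) = 15.566333
T_max/T_min = cosh(S/(2a)) = 1.287439

a=54.155 sag=15.566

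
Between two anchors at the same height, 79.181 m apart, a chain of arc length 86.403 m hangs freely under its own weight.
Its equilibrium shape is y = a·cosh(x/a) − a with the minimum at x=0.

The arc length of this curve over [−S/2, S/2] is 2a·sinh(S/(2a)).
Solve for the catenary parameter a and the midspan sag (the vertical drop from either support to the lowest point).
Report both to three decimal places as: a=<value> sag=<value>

a=54.235 sag=15.103

seed: a₀ = √(S³/(24(L−S))) = √(79.181³/(24·7.222)) = 53.517659
iter 1: u=0.739765  f(a)=+2.002e-01  f'(a)=-2.850e-01  a ← 53.517659 − (+2.002e-01/-2.850e-01) = 54.220255
iter 2: u=0.730179  f(a)=+4.011e-03  f'(a)=-2.736e-01  a ← 54.220255 − (+4.011e-03/-2.736e-01) = 54.234913
iter 3: u=0.729982  f(a)=+1.683e-06  f'(a)=-2.734e-01  a ← 54.234913 − (+1.683e-06/-2.734e-01) = 54.234919
iter 4: u=0.729982  f(a)=+2.984e-13  f'(a)=-2.734e-01  a ← 54.234919 − (+2.984e-13/-2.734e-01) = 54.234919
converged: |Δa| < 1e-12 after 4 iterations
sag = a·(cosh(S/(2a)) − 1) = 54.234919·(cosh(0.729982) − 1) = 15.103354
T_max/T_min = cosh(S/(2a)) = 1.278480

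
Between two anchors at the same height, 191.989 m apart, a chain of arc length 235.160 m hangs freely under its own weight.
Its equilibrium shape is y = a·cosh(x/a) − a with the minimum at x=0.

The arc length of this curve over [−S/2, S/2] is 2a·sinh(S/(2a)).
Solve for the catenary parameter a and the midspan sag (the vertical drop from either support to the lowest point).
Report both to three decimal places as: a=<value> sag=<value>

seed: a₀ = √(S³/(24(L−S))) = √(191.989³/(24·43.171)) = 82.644288
iter 1: u=1.161538  f(a)=+3.008e+00  f'(a)=-1.193e+00  a ← 82.644288 − (+3.008e+00/-1.193e+00) = 85.166028
iter 2: u=1.127145  f(a)=+1.431e-01  f'(a)=-1.082e+00  a ← 85.166028 − (+1.431e-01/-1.082e+00) = 85.298377
iter 3: u=1.125397  f(a)=+3.601e-04  f'(a)=-1.076e+00  a ← 85.298377 − (+3.601e-04/-1.076e+00) = 85.298712
iter 4: u=1.125392  f(a)=+2.292e-09  f'(a)=-1.076e+00  a ← 85.298712 − (+2.292e-09/-1.076e+00) = 85.298712
iter 5: u=1.125392  f(a)=-2.842e-14  f'(a)=-1.076e+00  a ← 85.298712 − (-2.842e-14/-1.076e+00) = 85.298712
converged: |Δa| < 1e-12 after 5 iterations
sag = a·(cosh(S/(2a)) − 1) = 85.298712·(cosh(1.125392) − 1) = 59.962868
T_max/T_min = cosh(S/(2a)) = 1.702975

a=85.299 sag=59.963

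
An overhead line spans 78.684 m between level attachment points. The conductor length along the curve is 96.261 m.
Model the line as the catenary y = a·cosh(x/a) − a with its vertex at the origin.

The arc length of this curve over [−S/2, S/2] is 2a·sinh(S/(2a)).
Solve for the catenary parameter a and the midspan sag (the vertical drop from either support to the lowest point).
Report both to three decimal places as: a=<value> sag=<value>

a=35.067 sag=24.483

seed: a₀ = √(S³/(24(L−S))) = √(78.684³/(24·17.577)) = 33.982212
iter 1: u=1.157723  f(a)=+1.216e+00  f'(a)=-1.180e+00  a ← 33.982212 − (+1.216e+00/-1.180e+00) = 35.012978
iter 2: u=1.123641  f(a)=+5.753e-02  f'(a)=-1.071e+00  a ← 35.012978 − (+5.753e-02/-1.071e+00) = 35.066710
iter 3: u=1.121919  f(a)=+1.429e-04  f'(a)=-1.065e+00  a ← 35.066710 − (+1.429e-04/-1.065e+00) = 35.066844
iter 4: u=1.121914  f(a)=+8.861e-10  f'(a)=-1.065e+00  a ← 35.066844 − (+8.861e-10/-1.065e+00) = 35.066845
iter 5: u=1.121914  f(a)=+2.842e-14  f'(a)=-1.065e+00  a ← 35.066845 − (+2.842e-14/-1.065e+00) = 35.066845
converged: |Δa| < 1e-12 after 5 iterations
sag = a·(cosh(S/(2a)) − 1) = 35.066845·(cosh(1.121914) − 1) = 24.483375
T_max/T_min = cosh(S/(2a)) = 1.698192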